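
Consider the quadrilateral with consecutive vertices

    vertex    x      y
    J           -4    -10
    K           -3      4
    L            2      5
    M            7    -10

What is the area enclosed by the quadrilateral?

117

Apply the shoelace (surveyor's) formula: 2A = Σ (x_i·y_{i+1} − x_{i+1}·y_i), indices taken mod 4.
Cross-terms: -46, -23, -55, -110  ⇒  Σ = -234
Area = |Σ|/2 = 117.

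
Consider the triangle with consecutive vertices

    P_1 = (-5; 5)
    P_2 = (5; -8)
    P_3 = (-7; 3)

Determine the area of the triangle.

Apply Gauss's area formula: 2A = Σ (x_i·y_{i+1} − x_{i+1}·y_i), indices taken mod 3.
P_1→P_2: (-5)(-8) − (5)(5) = 15
P_2→P_3: (5)(3) − (-7)(-8) = -41
P_3→P_1: (-7)(5) − (-5)(3) = -20
Σ = -46
Area = |Σ|/2 = 23.

23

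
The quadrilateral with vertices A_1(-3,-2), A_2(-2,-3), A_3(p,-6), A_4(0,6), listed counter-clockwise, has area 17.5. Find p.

0

Write out the shoelace sum; only the two edges meeting at A_3 involve p:
2·Area = [((-2)·(-6) − p·(-3)) + (p·6 − 0·(-6))] + 23
       = 9·p + 35 = 35
⇒ p = 0.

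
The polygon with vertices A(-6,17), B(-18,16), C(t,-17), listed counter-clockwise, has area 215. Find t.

The doubled signed area Σ (x_i y_{i+1} − x_{i+1} y_i) is linear in t.
With t=0 it equals 414; the coefficient of t is 1 (from the two edges through C).
So 1·t + 414 = 2·215 = 430 ⇒ t = 16.

16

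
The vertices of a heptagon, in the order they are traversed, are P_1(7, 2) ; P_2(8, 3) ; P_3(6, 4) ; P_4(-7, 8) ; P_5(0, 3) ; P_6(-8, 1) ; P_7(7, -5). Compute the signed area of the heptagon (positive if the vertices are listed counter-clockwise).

Apply the surveyor's formula: 2A = Σ (x_i·y_{i+1} − x_{i+1}·y_i), indices taken mod 7.
Cross-terms: 5, 14, 76, -21, 24, 33, 49  ⇒  Σ = 180
Signed area = Σ/2 = 90 (positive ⇒ counter-clockwise traversal).

90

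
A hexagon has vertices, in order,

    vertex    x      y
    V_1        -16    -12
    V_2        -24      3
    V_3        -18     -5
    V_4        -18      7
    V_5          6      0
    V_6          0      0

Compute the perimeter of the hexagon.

90

|V_1V_2| = √((-8)² + (15)²) = √289 = 17
|V_2V_3| = √((6)² + (-8)²) = √100 = 10
|V_3V_4| = √((0)² + (12)²) = √144 = 12
|V_4V_5| = √((24)² + (-7)²) = √625 = 25
|V_5V_6| = √((-6)² + (0)²) = √36 = 6
|V_6V_1| = √((-16)² + (-12)²) = √400 = 20
Perimeter = 17 + 10 + 12 + 25 + 6 + 20 = 90.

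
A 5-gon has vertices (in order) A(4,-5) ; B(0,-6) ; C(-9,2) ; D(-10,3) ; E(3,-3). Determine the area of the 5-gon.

33.5

Apply the shoelace formula: 2A = Σ (x_i·y_{i+1} − x_{i+1}·y_i), indices taken mod 5.
A→B: (4)(-6) − (0)(-5) = -24
B→C: (0)(2) − (-9)(-6) = -54
C→D: (-9)(3) − (-10)(2) = -7
D→E: (-10)(-3) − (3)(3) = 21
E→A: (3)(-5) − (4)(-3) = -3
Σ = -67
Area = |Σ|/2 = 33.5.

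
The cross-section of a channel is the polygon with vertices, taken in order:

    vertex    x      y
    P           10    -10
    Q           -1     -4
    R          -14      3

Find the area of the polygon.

0.5

Apply Gauss's area formula: 2A = Σ (x_i·y_{i+1} − x_{i+1}·y_i), indices taken mod 3.
Σ = (-50) + (-59) + (110) = 1
Area = |Σ|/2 = 0.5.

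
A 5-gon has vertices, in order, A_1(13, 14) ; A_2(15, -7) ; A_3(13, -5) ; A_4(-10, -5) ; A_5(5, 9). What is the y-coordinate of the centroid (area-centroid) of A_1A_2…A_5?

Apply the shoelace formula. First the cross-terms c_i = x_i·y_{i+1} − x_{i+1}·y_i:
  -301, 16, -115, -65, -47  ⇒  2A = -512, A = -256.
Then Σ (y_i + y_{i+1})·c_i = -2490, so ȳ = -2490 / (6·(-256)) = 1.62109375.

1.62109375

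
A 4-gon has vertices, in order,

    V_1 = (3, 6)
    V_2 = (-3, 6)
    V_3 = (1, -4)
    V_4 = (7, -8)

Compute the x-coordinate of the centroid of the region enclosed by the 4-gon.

101/48

Apply the shoelace formula. First the cross-terms c_i = x_i·y_{i+1} − x_{i+1}·y_i:
  36, 6, 20, 66  ⇒  2A = 128, A = 64.
Then Σ (x_i + x_{i+1})·c_i = 808, so x̄ = 808 / (6·64) = 101/48.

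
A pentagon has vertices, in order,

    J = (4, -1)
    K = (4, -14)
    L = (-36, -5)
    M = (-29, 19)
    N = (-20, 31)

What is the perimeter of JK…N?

134

|JK| = √((0)² + (-13)²) = √169 = 13
|KL| = √((-40)² + (9)²) = √1681 = 41
|LM| = √((7)² + (24)²) = √625 = 25
|MN| = √((9)² + (12)²) = √225 = 15
|NJ| = √((24)² + (-32)²) = √1600 = 40
Perimeter = 13 + 41 + 25 + 15 + 40 = 134.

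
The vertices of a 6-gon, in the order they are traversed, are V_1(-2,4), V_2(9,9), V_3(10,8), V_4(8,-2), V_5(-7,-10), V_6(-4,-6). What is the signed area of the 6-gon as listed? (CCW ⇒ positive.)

-138

Σ = (-54) + (-18) + (-84) + (-94) + (2) + (-28) = -276
Signed area = Σ/2 = -138 (negative ⇒ clockwise traversal).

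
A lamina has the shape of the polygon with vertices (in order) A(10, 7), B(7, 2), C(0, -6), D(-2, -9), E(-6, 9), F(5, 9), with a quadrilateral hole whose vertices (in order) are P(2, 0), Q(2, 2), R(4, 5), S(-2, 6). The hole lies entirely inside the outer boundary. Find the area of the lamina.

Outer boundary:
Apply Gauss's area formula: 2A = Σ (x_i·y_{i+1} − x_{i+1}·y_i), indices taken mod 6.
Cross-terms: -29, -42, -12, -72, -99, -55  ⇒  Σ = -309
Area = |Σ|/2 = 154.5.
Hole:
Apply the shoelace (surveyor's) formula: 2A = Σ (x_i·y_{i+1} − x_{i+1}·y_i), indices taken mod 4.
P→Q: (2)(2) − (2)(0) = 4
Q→R: (2)(5) − (4)(2) = 2
R→S: (4)(6) − (-2)(5) = 34
S→P: (-2)(0) − (2)(6) = -12
Σ = 28
Area = |Σ|/2 = 14.
Net area = 154.5 − 14 = 140.5.

140.5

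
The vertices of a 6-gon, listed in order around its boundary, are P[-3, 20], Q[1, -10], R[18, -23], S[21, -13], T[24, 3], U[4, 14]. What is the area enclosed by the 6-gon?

618.5

Σ = (10) + (157) + (249) + (375) + (324) + (122) = 1237
Area = |Σ|/2 = 618.5.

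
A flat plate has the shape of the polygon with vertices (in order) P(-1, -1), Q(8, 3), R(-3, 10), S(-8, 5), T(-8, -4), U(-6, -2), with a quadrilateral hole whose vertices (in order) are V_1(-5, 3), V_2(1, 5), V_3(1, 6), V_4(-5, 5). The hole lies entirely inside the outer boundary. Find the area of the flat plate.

104.5

Outer boundary:
Cross-terms: 5, 89, 65, 72, -8, 4  ⇒  Σ = 227
Area = |Σ|/2 = 113.5.
Hole:
Cross-terms: -28, 1, 35, 10  ⇒  Σ = 18
Area = |Σ|/2 = 9.
Net area = 113.5 − 9 = 104.5.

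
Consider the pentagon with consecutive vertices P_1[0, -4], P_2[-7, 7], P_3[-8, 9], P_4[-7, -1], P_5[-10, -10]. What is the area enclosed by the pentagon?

68

Σ = (-28) + (-7) + (71) + (60) + (40) = 136
Area = |Σ|/2 = 68.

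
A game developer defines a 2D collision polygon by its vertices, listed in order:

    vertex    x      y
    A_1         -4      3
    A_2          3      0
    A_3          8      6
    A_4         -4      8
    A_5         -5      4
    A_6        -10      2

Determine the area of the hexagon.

Apply the shoelace (surveyor's) formula: 2A = Σ (x_i·y_{i+1} − x_{i+1}·y_i), indices taken mod 6.
Σ = (-9) + (18) + (88) + (24) + (30) + (-22) = 129
Area = |Σ|/2 = 64.5.

64.5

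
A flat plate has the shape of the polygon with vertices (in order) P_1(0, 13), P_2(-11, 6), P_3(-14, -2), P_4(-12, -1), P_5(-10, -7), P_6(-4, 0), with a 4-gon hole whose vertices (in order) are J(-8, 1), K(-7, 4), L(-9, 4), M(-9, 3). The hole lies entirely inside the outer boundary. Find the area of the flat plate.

Outer boundary:
Cross-terms: 143, 106, -10, 74, -28, -52  ⇒  Σ = 233
Area = |Σ|/2 = 116.5.
Hole:
Σ = (-25) + (8) + (9) + (15) = 7
Area = |Σ|/2 = 3.5.
Net area = 116.5 − 3.5 = 113.

113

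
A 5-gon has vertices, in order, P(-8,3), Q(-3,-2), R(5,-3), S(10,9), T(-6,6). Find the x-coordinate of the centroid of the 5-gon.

308/263

Apply the surveyor's formula. First the cross-terms c_i = x_i·y_{i+1} − x_{i+1}·y_i:
  25, 19, 75, 114, 30  ⇒  2A = 263, A = 131.5.
Then Σ (x_i + x_{i+1})·c_i = 924, so x̄ = 924 / (6·131.5) = 308/263.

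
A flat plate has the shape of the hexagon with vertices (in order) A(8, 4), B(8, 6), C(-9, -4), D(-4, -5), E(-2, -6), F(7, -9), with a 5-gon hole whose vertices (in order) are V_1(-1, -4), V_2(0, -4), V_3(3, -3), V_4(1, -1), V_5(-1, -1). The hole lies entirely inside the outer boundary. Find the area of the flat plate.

Outer boundary:
A→B: (8)(6) − (8)(4) = 16
B→C: (8)(-4) − (-9)(6) = 22
C→D: (-9)(-5) − (-4)(-4) = 29
D→E: (-4)(-6) − (-2)(-5) = 14
E→F: (-2)(-9) − (7)(-6) = 60
F→A: (7)(4) − (8)(-9) = 100
Σ = 241
Area = |Σ|/2 = 120.5.
Hole:
Apply the shoelace formula: 2A = Σ (x_i·y_{i+1} − x_{i+1}·y_i), indices taken mod 5.
Σ = (4) + (12) + (0) + (-2) + (3) = 17
Area = |Σ|/2 = 8.5.
Net area = 120.5 − 8.5 = 112.

112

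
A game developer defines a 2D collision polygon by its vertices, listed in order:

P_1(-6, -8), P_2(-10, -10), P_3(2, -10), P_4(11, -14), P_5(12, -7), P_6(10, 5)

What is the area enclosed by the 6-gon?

Apply the shoelace formula: 2A = Σ (x_i·y_{i+1} − x_{i+1}·y_i), indices taken mod 6.
Σ = (-20) + (120) + (82) + (91) + (130) + (-50) = 353
Area = |Σ|/2 = 176.5.

176.5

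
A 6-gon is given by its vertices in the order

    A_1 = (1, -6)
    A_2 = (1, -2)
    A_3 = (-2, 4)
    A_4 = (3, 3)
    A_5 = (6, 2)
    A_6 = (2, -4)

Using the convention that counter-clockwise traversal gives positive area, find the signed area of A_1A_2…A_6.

Apply the surveyor's formula: 2A = Σ (x_i·y_{i+1} − x_{i+1}·y_i), indices taken mod 6.
A_1→A_2: (1)(-2) − (1)(-6) = 4
A_2→A_3: (1)(4) − (-2)(-2) = 0
A_3→A_4: (-2)(3) − (3)(4) = -18
A_4→A_5: (3)(2) − (6)(3) = -12
A_5→A_6: (6)(-4) − (2)(2) = -28
A_6→A_1: (2)(-6) − (1)(-4) = -8
Σ = -62
Signed area = Σ/2 = -31 (negative ⇒ clockwise traversal).

-31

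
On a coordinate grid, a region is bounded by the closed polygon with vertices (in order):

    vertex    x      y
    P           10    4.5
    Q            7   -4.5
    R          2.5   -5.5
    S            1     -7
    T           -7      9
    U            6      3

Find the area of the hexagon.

116.875

Σ = (-76.5) + (-27.25) + (-12) + (-40) + (-75) + (-3) = -233.75
Area = |Σ|/2 = 116.875.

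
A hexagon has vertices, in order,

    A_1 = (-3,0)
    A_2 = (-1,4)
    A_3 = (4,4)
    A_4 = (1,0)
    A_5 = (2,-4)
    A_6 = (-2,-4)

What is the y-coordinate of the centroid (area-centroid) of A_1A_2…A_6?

8/51

Apply the shoelace (surveyor's) formula. First the cross-terms c_i = x_i·y_{i+1} − x_{i+1}·y_i:
  -12, -20, -4, -4, -16, -12  ⇒  2A = -68, A = -34.
Then Σ (y_i + y_{i+1})·c_i = -32, so ȳ = -32 / (6·(-34)) = 8/51.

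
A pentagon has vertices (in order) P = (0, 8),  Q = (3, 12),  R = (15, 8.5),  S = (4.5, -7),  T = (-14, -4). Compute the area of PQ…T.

274.875

Apply the shoelace formula: 2A = Σ (x_i·y_{i+1} − x_{i+1}·y_i), indices taken mod 5.
Σ = (-24) + (-154.5) + (-143.25) + (-116) + (-112) = -549.75
Area = |Σ|/2 = 274.875.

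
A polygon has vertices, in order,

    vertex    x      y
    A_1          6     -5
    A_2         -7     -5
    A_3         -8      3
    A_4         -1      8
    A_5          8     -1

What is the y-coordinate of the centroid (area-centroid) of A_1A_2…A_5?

Apply the shoelace (surveyor's) formula. First the cross-terms c_i = x_i·y_{i+1} − x_{i+1}·y_i:
  -65, -61, -61, -63, -34  ⇒  2A = -284, A = -142.
Then Σ (y_i + y_{i+1})·c_i = -136, so ȳ = -136 / (6·(-142)) = 34/213.

34/213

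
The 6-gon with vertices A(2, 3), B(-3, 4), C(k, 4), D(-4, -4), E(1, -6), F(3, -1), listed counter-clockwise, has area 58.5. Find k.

Write out the shoelace sum; only the two edges meeting at C involve k:
2·Area = [((-3)·4 − k·4) + (k·(-4) − (-4)·4)] + 73
       = -8·k + 77 = 117
⇒ k = -5.

-5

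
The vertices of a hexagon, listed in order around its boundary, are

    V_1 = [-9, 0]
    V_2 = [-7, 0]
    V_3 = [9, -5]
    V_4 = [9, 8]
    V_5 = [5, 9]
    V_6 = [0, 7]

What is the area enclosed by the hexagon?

Apply Gauss's area formula: 2A = Σ (x_i·y_{i+1} − x_{i+1}·y_i), indices taken mod 6.
Cross-terms: 0, 35, 117, 41, 35, 63  ⇒  Σ = 291
Area = |Σ|/2 = 145.5.

145.5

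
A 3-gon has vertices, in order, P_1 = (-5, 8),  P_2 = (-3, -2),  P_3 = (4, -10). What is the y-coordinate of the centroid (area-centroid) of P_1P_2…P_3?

Apply Gauss's area formula. First the cross-terms c_i = x_i·y_{i+1} − x_{i+1}·y_i:
  34, 38, -18  ⇒  2A = 54, A = 27.
Then Σ (y_i + y_{i+1})·c_i = -216, so ȳ = -216 / (6·27) = -4/3.

-4/3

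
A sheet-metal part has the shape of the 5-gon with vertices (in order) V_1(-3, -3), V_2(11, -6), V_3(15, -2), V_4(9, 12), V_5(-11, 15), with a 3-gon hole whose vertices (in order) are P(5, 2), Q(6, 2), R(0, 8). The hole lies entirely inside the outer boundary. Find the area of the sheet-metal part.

328

Outer boundary:
Apply the shoelace formula: 2A = Σ (x_i·y_{i+1} − x_{i+1}·y_i), indices taken mod 5.
V_1→V_2: (-3)(-6) − (11)(-3) = 51
V_2→V_3: (11)(-2) − (15)(-6) = 68
V_3→V_4: (15)(12) − (9)(-2) = 198
V_4→V_5: (9)(15) − (-11)(12) = 267
V_5→V_1: (-11)(-3) − (-3)(15) = 78
Σ = 662
Area = |Σ|/2 = 331.
Hole:
Apply the shoelace formula: 2A = Σ (x_i·y_{i+1} − x_{i+1}·y_i), indices taken mod 3.
Σ = (-2) + (48) + (-40) = 6
Area = |Σ|/2 = 3.
Net area = 331 − 3 = 328.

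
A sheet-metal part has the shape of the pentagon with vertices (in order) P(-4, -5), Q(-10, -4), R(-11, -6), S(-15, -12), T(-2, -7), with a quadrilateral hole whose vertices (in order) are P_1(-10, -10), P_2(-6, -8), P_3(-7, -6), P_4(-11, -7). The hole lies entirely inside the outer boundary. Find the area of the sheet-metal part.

Outer boundary:
Apply Gauss's area formula: 2A = Σ (x_i·y_{i+1} − x_{i+1}·y_i), indices taken mod 5.
Cross-terms: -34, 16, 42, 81, -18  ⇒  Σ = 87
Area = |Σ|/2 = 43.5.
Hole:
Apply the surveyor's formula: 2A = Σ (x_i·y_{i+1} − x_{i+1}·y_i), indices taken mod 4.
Cross-terms: 20, -20, -17, 40  ⇒  Σ = 23
Area = |Σ|/2 = 11.5.
Net area = 43.5 − 11.5 = 32.

32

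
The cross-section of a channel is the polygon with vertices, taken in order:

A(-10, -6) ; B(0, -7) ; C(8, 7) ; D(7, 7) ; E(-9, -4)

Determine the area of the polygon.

91

A→B: (-10)(-7) − (0)(-6) = 70
B→C: (0)(7) − (8)(-7) = 56
C→D: (8)(7) − (7)(7) = 7
D→E: (7)(-4) − (-9)(7) = 35
E→A: (-9)(-6) − (-10)(-4) = 14
Σ = 182
Area = |Σ|/2 = 91.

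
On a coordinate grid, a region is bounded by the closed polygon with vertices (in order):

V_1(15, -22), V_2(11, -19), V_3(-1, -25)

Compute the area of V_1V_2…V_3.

30

Apply the surveyor's formula: 2A = Σ (x_i·y_{i+1} − x_{i+1}·y_i), indices taken mod 3.
V_1→V_2: (15)(-19) − (11)(-22) = -43
V_2→V_3: (11)(-25) − (-1)(-19) = -294
V_3→V_1: (-1)(-22) − (15)(-25) = 397
Σ = 60
Area = |Σ|/2 = 30.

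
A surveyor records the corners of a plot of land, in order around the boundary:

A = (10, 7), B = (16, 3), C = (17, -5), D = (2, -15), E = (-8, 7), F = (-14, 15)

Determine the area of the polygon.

417

Cross-terms: -82, -131, -245, -106, -22, -248  ⇒  Σ = -834
Area = |Σ|/2 = 417.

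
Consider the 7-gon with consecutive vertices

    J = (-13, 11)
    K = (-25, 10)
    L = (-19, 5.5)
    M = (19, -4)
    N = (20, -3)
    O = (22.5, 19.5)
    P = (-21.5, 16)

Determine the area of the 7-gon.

700.125

Σ = (145) + (52.5) + (-28.5) + (23) + (457.5) + (779.25) + (-28.5) = 1400.25
Area = |Σ|/2 = 700.125.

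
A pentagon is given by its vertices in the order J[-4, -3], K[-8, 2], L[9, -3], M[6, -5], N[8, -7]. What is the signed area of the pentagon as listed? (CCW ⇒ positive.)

Σ = (-32) + (6) + (-27) + (-2) + (-52) = -107
Signed area = Σ/2 = -53.5 (negative ⇒ clockwise traversal).

-53.5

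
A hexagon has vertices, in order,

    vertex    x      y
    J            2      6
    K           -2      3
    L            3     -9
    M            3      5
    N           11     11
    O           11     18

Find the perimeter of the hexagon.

64

|JK| = √((-4)² + (-3)²) = √25 = 5
|KL| = √((5)² + (-12)²) = √169 = 13
|LM| = √((0)² + (14)²) = √196 = 14
|MN| = √((8)² + (6)²) = √100 = 10
|NO| = √((0)² + (7)²) = √49 = 7
|OJ| = √((-9)² + (-12)²) = √225 = 15
Perimeter = 5 + 13 + 14 + 10 + 7 + 15 = 64.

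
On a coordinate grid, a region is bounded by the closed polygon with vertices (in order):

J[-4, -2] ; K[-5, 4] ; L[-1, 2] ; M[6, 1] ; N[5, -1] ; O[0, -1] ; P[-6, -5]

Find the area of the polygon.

37.5

Σ = (-26) + (-6) + (-13) + (-11) + (-5) + (-6) + (-8) = -75
Area = |Σ|/2 = 37.5.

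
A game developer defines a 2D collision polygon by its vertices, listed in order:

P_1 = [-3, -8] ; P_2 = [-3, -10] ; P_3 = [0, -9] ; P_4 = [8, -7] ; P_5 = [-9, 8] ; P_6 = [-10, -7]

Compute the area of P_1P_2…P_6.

154

Apply Gauss's area formula: 2A = Σ (x_i·y_{i+1} − x_{i+1}·y_i), indices taken mod 6.
Σ = (6) + (27) + (72) + (1) + (143) + (59) = 308
Area = |Σ|/2 = 154.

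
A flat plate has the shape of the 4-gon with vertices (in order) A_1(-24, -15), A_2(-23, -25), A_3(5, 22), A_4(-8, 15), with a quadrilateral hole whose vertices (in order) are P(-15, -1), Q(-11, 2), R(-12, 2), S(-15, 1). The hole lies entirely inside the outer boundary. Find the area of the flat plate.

Outer boundary:
A_1→A_2: (-24)(-25) − (-23)(-15) = 255
A_2→A_3: (-23)(22) − (5)(-25) = -381
A_3→A_4: (5)(15) − (-8)(22) = 251
A_4→A_1: (-8)(-15) − (-24)(15) = 480
Σ = 605
Area = |Σ|/2 = 302.5.
Hole:
Apply Gauss's area formula: 2A = Σ (x_i·y_{i+1} − x_{i+1}·y_i), indices taken mod 4.
P→Q: (-15)(2) − (-11)(-1) = -41
Q→R: (-11)(2) − (-12)(2) = 2
R→S: (-12)(1) − (-15)(2) = 18
S→P: (-15)(-1) − (-15)(1) = 30
Σ = 9
Area = |Σ|/2 = 4.5.
Net area = 302.5 − 4.5 = 298.

298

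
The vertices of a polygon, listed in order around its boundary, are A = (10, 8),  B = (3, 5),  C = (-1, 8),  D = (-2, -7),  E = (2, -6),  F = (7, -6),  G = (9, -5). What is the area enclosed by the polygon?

137.5

Apply the shoelace formula: 2A = Σ (x_i·y_{i+1} − x_{i+1}·y_i), indices taken mod 7.
A→B: (10)(5) − (3)(8) = 26
B→C: (3)(8) − (-1)(5) = 29
C→D: (-1)(-7) − (-2)(8) = 23
D→E: (-2)(-6) − (2)(-7) = 26
E→F: (2)(-6) − (7)(-6) = 30
F→G: (7)(-5) − (9)(-6) = 19
G→A: (9)(8) − (10)(-5) = 122
Σ = 275
Area = |Σ|/2 = 137.5.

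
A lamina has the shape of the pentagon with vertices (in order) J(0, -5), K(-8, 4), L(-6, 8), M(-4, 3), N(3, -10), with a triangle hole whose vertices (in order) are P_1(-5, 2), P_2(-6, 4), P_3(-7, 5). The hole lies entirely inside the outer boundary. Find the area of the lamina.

Outer boundary:
Apply the shoelace formula: 2A = Σ (x_i·y_{i+1} − x_{i+1}·y_i), indices taken mod 5.
J→K: (0)(4) − (-8)(-5) = -40
K→L: (-8)(8) − (-6)(4) = -40
L→M: (-6)(3) − (-4)(8) = 14
M→N: (-4)(-10) − (3)(3) = 31
N→J: (3)(-5) − (0)(-10) = -15
Σ = -50
Area = |Σ|/2 = 25.
Hole:
Cross-terms: -8, -2, 11  ⇒  Σ = 1
Area = |Σ|/2 = 0.5.
Net area = 25 − 0.5 = 24.5.

24.5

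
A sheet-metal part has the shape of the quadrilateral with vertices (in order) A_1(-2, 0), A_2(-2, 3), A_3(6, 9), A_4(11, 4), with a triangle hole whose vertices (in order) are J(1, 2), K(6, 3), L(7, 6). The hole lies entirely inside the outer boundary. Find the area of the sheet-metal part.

Outer boundary:
Apply the shoelace (surveyor's) formula: 2A = Σ (x_i·y_{i+1} − x_{i+1}·y_i), indices taken mod 4.
Cross-terms: -6, -36, -75, 8  ⇒  Σ = -109
Area = |Σ|/2 = 54.5.
Hole:
Apply the shoelace formula: 2A = Σ (x_i·y_{i+1} − x_{i+1}·y_i), indices taken mod 3.
Σ = (-9) + (15) + (8) = 14
Area = |Σ|/2 = 7.
Net area = 54.5 − 7 = 47.5.

47.5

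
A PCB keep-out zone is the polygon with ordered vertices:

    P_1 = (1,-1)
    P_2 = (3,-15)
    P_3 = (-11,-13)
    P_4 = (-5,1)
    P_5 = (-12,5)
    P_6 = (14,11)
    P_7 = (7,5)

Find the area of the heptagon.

263

Apply the shoelace formula: 2A = Σ (x_i·y_{i+1} − x_{i+1}·y_i), indices taken mod 7.
Σ = (-12) + (-204) + (-76) + (-13) + (-202) + (-7) + (-12) = -526
Area = |Σ|/2 = 263.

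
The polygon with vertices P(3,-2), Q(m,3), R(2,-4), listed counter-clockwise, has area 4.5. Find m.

The doubled signed area Σ (x_i y_{i+1} − x_{i+1} y_i) is linear in m.
With m=0 it equals 11; the coefficient of m is -2 (from the two edges through Q).
So -2·m + 11 = 2·4.5 = 9 ⇒ m = 1.

1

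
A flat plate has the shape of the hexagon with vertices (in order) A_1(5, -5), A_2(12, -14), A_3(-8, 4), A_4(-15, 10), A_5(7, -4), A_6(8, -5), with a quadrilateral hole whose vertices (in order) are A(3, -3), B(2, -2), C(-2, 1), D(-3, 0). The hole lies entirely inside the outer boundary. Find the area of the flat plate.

56

Outer boundary:
Cross-terms: -10, -64, -20, -10, -3, -15  ⇒  Σ = -122
Area = |Σ|/2 = 61.
Hole:
Apply the surveyor's formula: 2A = Σ (x_i·y_{i+1} − x_{i+1}·y_i), indices taken mod 4.
Σ = (0) + (-2) + (3) + (9) = 10
Area = |Σ|/2 = 5.
Net area = 61 − 5 = 56.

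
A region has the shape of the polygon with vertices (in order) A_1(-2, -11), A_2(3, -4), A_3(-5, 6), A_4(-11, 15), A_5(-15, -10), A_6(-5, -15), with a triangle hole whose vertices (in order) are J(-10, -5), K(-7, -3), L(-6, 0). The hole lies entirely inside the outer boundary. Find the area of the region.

Outer boundary:
Apply the surveyor's formula: 2A = Σ (x_i·y_{i+1} − x_{i+1}·y_i), indices taken mod 6.
Cross-terms: 41, -2, -9, 335, 175, 25  ⇒  Σ = 565
Area = |Σ|/2 = 282.5.
Hole:
Apply the shoelace (surveyor's) formula: 2A = Σ (x_i·y_{i+1} − x_{i+1}·y_i), indices taken mod 3.
Cross-terms: -5, -18, 30  ⇒  Σ = 7
Area = |Σ|/2 = 3.5.
Net area = 282.5 − 3.5 = 279.

279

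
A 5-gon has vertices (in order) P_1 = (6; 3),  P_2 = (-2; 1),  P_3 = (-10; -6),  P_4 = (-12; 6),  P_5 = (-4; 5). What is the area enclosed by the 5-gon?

88

Σ = (12) + (22) + (-132) + (-36) + (-42) = -176
Area = |Σ|/2 = 88.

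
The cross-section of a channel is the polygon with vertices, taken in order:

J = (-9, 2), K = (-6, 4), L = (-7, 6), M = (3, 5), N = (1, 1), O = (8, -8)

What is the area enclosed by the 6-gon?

Apply Gauss's area formula: 2A = Σ (x_i·y_{i+1} − x_{i+1}·y_i), indices taken mod 6.
Cross-terms: -24, -8, -53, -2, -16, -56  ⇒  Σ = -159
Area = |Σ|/2 = 79.5.

79.5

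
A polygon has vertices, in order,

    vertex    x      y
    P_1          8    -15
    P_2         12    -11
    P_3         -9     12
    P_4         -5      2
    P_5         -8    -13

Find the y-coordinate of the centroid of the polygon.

Apply the surveyor's formula. First the cross-terms c_i = x_i·y_{i+1} − x_{i+1}·y_i:
  92, 45, 42, 81, 224  ⇒  2A = 484, A = 242.
Then Σ (y_i + y_{i+1})·c_i = -8922, so ȳ = -8922 / (6·242) = -1487/242.

-1487/242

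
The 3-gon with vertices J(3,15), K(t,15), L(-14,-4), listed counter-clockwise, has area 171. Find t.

The doubled signed area Σ (x_i y_{i+1} − x_{i+1} y_i) is linear in t.
With t=0 it equals 57; the coefficient of t is -19 (from the two edges through K).
So -19·t + 57 = 2·171 = 342 ⇒ t = -15.

-15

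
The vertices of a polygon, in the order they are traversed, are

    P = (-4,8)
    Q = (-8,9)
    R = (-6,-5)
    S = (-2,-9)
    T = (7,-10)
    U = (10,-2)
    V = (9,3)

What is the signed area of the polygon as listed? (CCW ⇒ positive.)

233.5

Apply the shoelace formula: 2A = Σ (x_i·y_{i+1} − x_{i+1}·y_i), indices taken mod 7.
Σ = (28) + (94) + (44) + (83) + (86) + (48) + (84) = 467
Signed area = Σ/2 = 233.5 (positive ⇒ counter-clockwise traversal).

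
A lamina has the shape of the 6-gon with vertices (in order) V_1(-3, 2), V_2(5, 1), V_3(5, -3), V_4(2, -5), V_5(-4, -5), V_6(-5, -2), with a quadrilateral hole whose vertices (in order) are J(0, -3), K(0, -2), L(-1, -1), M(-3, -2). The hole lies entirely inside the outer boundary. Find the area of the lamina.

Outer boundary:
Σ = (-13) + (-20) + (-19) + (-30) + (-17) + (-16) = -115
Area = |Σ|/2 = 57.5.
Hole:
Σ = (0) + (-2) + (-1) + (9) = 6
Area = |Σ|/2 = 3.
Net area = 57.5 − 3 = 54.5.

54.5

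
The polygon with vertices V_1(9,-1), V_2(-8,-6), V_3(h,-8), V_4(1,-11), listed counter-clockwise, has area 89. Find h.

Write out the shoelace sum; only the two edges meeting at V_3 involve h:
2·Area = [((-8)·(-8) − h·(-6)) + (h·(-11) − 1·(-8))] + 36
       = -5·h + 108 = 178
⇒ h = -14.

-14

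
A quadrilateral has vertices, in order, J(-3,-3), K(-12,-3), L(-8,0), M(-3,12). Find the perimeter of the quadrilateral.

42

|JK| = √((-9)² + (0)²) = √81 = 9
|KL| = √((4)² + (3)²) = √25 = 5
|LM| = √((5)² + (12)²) = √169 = 13
|MJ| = √((0)² + (-15)²) = √225 = 15
Perimeter = 9 + 5 + 13 + 15 = 42.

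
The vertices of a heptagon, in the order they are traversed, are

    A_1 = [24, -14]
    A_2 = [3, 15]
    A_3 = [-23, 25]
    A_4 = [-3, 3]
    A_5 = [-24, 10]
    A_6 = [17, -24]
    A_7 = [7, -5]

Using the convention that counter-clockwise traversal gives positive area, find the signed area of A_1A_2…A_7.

690.5

Apply the shoelace (surveyor's) formula: 2A = Σ (x_i·y_{i+1} − x_{i+1}·y_i), indices taken mod 7.
Σ = (402) + (420) + (6) + (42) + (406) + (83) + (22) = 1381
Signed area = Σ/2 = 690.5 (positive ⇒ counter-clockwise traversal).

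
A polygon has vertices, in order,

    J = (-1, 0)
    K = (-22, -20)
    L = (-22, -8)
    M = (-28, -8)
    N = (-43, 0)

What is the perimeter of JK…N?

106

|JK| = √((-21)² + (-20)²) = √841 = 29
|KL| = √((0)² + (12)²) = √144 = 12
|LM| = √((-6)² + (0)²) = √36 = 6
|MN| = √((-15)² + (8)²) = √289 = 17
|NJ| = √((42)² + (0)²) = √1764 = 42
Perimeter = 29 + 12 + 6 + 17 + 42 = 106.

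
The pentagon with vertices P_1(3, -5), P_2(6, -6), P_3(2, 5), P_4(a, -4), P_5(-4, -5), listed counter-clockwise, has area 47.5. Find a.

Write out the shoelace sum; only the two edges meeting at P_4 involve a:
2·Area = [(2·(-4) − a·5) + (a·(-5) − (-4)·(-4))] + 89
       = -10·a + 65 = 95
⇒ a = -3.

-3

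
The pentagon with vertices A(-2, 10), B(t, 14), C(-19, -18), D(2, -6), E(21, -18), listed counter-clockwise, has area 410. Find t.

-6

The doubled signed area Σ (x_i y_{i+1} − x_{i+1} y_i) is linear in t.
With t=0 it equals 652; the coefficient of t is -28 (from the two edges through B).
So -28·t + 652 = 2·410 = 820 ⇒ t = -6.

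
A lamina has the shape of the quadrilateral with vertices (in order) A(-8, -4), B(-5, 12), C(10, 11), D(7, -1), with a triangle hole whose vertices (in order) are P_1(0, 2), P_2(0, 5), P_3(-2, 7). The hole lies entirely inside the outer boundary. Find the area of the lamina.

204

Outer boundary:
Σ = (-116) + (-175) + (-87) + (-36) = -414
Area = |Σ|/2 = 207.
Hole:
Apply the shoelace (surveyor's) formula: 2A = Σ (x_i·y_{i+1} − x_{i+1}·y_i), indices taken mod 3.
Σ = (0) + (10) + (-4) = 6
Area = |Σ|/2 = 3.
Net area = 207 − 3 = 204.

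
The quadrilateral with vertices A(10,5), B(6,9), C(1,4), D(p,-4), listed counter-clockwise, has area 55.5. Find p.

The doubled signed area Σ (x_i y_{i+1} − x_{i+1} y_i) is linear in p.
With p=0 it equals 111; the coefficient of p is 1 (from the two edges through D).
So 1·p + 111 = 2·55.5 = 111 ⇒ p = 0.

0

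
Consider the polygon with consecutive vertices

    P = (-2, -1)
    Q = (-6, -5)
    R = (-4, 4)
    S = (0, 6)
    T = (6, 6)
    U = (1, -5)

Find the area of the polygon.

73.5

Apply the shoelace (surveyor's) formula: 2A = Σ (x_i·y_{i+1} − x_{i+1}·y_i), indices taken mod 6.
Σ = (4) + (-44) + (-24) + (-36) + (-36) + (-11) = -147
Area = |Σ|/2 = 73.5.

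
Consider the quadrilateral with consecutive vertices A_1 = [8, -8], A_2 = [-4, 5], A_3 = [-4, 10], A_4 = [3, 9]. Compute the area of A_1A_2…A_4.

87

Apply the shoelace formula: 2A = Σ (x_i·y_{i+1} − x_{i+1}·y_i), indices taken mod 4.
Σ = (8) + (-20) + (-66) + (-96) = -174
Area = |Σ|/2 = 87.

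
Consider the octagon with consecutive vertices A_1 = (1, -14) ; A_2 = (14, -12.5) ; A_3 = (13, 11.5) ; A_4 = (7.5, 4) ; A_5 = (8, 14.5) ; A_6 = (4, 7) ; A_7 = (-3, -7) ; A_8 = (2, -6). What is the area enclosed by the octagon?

Apply the shoelace formula: 2A = Σ (x_i·y_{i+1} − x_{i+1}·y_i), indices taken mod 8.
Σ = (183.5) + (323.5) + (-34.25) + (76.75) + (-2) + (-7) + (32) + (-22) = 550.5
Area = |Σ|/2 = 275.25.

275.25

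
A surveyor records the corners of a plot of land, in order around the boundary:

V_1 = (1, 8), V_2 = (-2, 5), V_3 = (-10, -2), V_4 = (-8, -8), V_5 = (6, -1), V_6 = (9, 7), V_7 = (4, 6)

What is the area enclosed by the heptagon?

149

Apply Gauss's area formula: 2A = Σ (x_i·y_{i+1} − x_{i+1}·y_i), indices taken mod 7.
V_1→V_2: (1)(5) − (-2)(8) = 21
V_2→V_3: (-2)(-2) − (-10)(5) = 54
V_3→V_4: (-10)(-8) − (-8)(-2) = 64
V_4→V_5: (-8)(-1) − (6)(-8) = 56
V_5→V_6: (6)(7) − (9)(-1) = 51
V_6→V_7: (9)(6) − (4)(7) = 26
V_7→V_1: (4)(8) − (1)(6) = 26
Σ = 298
Area = |Σ|/2 = 149.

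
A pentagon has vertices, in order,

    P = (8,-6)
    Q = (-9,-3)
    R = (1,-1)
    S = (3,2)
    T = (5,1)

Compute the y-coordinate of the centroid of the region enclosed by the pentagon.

Apply the surveyor's formula. First the cross-terms c_i = x_i·y_{i+1} − x_{i+1}·y_i:
  -78, 12, 5, -7, -38  ⇒  2A = -106, A = -53.
Then Σ (y_i + y_{i+1})·c_i = 828, so ȳ = 828 / (6·(-53)) = -138/53.

-138/53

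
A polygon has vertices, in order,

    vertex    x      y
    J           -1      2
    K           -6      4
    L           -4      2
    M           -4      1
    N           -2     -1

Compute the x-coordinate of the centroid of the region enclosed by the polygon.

Apply the shoelace formula. First the cross-terms c_i = x_i·y_{i+1} − x_{i+1}·y_i:
  8, 4, 4, 6, -5  ⇒  2A = 17, A = 8.5.
Then Σ (x_i + x_{i+1})·c_i = -149, so x̄ = -149 / (6·8.5) = -149/51.

-149/51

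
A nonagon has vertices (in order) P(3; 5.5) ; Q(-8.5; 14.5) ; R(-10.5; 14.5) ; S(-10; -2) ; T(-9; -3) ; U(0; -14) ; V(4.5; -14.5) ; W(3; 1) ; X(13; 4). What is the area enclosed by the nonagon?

Apply Gauss's area formula: 2A = Σ (x_i·y_{i+1} − x_{i+1}·y_i), indices taken mod 9.
Cross-terms: 90.25, 29, 166, 12, 126, 63, 48, -1, 59.5  ⇒  Σ = 592.75
Area = |Σ|/2 = 296.375.

296.375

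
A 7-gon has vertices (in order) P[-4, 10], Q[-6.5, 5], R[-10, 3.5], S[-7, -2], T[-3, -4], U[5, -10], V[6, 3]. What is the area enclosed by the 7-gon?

Apply the shoelace formula: 2A = Σ (x_i·y_{i+1} − x_{i+1}·y_i), indices taken mod 7.
P→Q: (-4)(5) − (-6.5)(10) = 45
Q→R: (-6.5)(3.5) − (-10)(5) = 27.25
R→S: (-10)(-2) − (-7)(3.5) = 44.5
S→T: (-7)(-4) − (-3)(-2) = 22
T→U: (-3)(-10) − (5)(-4) = 50
U→V: (5)(3) − (6)(-10) = 75
V→P: (6)(10) − (-4)(3) = 72
Σ = 335.75
Area = |Σ|/2 = 167.875.

167.875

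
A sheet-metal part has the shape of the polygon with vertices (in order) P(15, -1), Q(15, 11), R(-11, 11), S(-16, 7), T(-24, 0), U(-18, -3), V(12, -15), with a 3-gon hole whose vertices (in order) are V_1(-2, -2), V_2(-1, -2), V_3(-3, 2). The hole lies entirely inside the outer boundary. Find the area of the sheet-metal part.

660

Outer boundary:
Apply the surveyor's formula: 2A = Σ (x_i·y_{i+1} − x_{i+1}·y_i), indices taken mod 7.
P→Q: (15)(11) − (15)(-1) = 180
Q→R: (15)(11) − (-11)(11) = 286
R→S: (-11)(7) − (-16)(11) = 99
S→T: (-16)(0) − (-24)(7) = 168
T→U: (-24)(-3) − (-18)(0) = 72
U→V: (-18)(-15) − (12)(-3) = 306
V→P: (12)(-1) − (15)(-15) = 213
Σ = 1324
Area = |Σ|/2 = 662.
Hole:
Apply the shoelace formula: 2A = Σ (x_i·y_{i+1} − x_{i+1}·y_i), indices taken mod 3.
V_1→V_2: (-2)(-2) − (-1)(-2) = 2
V_2→V_3: (-1)(2) − (-3)(-2) = -8
V_3→V_1: (-3)(-2) − (-2)(2) = 10
Σ = 4
Area = |Σ|/2 = 2.
Net area = 662 − 2 = 660.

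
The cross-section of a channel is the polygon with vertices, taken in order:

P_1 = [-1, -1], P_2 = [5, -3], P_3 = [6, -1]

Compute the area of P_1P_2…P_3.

Cross-terms: 8, 13, -7  ⇒  Σ = 14
Area = |Σ|/2 = 7.

7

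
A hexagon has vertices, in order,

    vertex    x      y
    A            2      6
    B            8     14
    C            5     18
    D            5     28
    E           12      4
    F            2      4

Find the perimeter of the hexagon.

|AB| = √((6)² + (8)²) = √100 = 10
|BC| = √((-3)² + (4)²) = √25 = 5
|CD| = √((0)² + (10)²) = √100 = 10
|DE| = √((7)² + (-24)²) = √625 = 25
|EF| = √((-10)² + (0)²) = √100 = 10
|FA| = √((0)² + (2)²) = √4 = 2
Perimeter = 10 + 5 + 10 + 25 + 10 + 2 = 62.

62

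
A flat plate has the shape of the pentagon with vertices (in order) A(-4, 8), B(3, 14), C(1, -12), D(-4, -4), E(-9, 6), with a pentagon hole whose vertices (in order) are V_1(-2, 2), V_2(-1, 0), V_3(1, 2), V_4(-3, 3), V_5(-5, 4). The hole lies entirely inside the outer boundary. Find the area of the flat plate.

Outer boundary:
Cross-terms: -80, -50, -52, -60, -48  ⇒  Σ = -290
Area = |Σ|/2 = 145.
Hole:
Apply the surveyor's formula: 2A = Σ (x_i·y_{i+1} − x_{i+1}·y_i), indices taken mod 5.
Σ = (2) + (-2) + (9) + (3) + (-2) = 10
Area = |Σ|/2 = 5.
Net area = 145 − 5 = 140.

140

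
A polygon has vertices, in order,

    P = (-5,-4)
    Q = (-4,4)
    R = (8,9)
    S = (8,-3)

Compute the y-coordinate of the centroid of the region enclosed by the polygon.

29/19

Apply the surveyor's formula. First the cross-terms c_i = x_i·y_{i+1} − x_{i+1}·y_i:
  -36, -68, -96, -47  ⇒  2A = -247, A = -123.5.
Then Σ (y_i + y_{i+1})·c_i = -1131, so ȳ = -1131 / (6·(-123.5)) = 29/19.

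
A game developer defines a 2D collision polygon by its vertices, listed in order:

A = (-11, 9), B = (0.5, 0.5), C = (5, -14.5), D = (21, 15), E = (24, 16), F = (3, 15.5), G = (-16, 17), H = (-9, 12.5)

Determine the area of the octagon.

Apply the shoelace formula: 2A = Σ (x_i·y_{i+1} − x_{i+1}·y_i), indices taken mod 8.
Σ = (-10) + (-9.75) + (379.5) + (-24) + (324) + (299) + (-47) + (56.5) = 968.25
Area = |Σ|/2 = 484.125.

484.125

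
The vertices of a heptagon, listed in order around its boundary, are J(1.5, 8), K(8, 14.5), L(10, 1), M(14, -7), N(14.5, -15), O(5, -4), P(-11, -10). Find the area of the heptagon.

Σ = (-42.25) + (-137) + (-84) + (-108.5) + (17) + (-94) + (-73) = -521.75
Area = |Σ|/2 = 260.875.

260.875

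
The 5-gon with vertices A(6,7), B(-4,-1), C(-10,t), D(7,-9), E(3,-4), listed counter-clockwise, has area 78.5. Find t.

Write out the shoelace sum; only the two edges meeting at C involve t:
2·Area = [((-4)·t − (-10)·(-1)) + ((-10)·(-9) − 7·t)] + 66
       = -11·t + 146 = 157
⇒ t = -1.

-1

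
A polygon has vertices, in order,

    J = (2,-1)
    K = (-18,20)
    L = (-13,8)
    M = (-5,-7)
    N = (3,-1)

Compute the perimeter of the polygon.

70

|JK| = √((-20)² + (21)²) = √841 = 29
|KL| = √((5)² + (-12)²) = √169 = 13
|LM| = √((8)² + (-15)²) = √289 = 17
|MN| = √((8)² + (6)²) = √100 = 10
|NJ| = √((-1)² + (0)²) = √1 = 1
Perimeter = 29 + 13 + 17 + 10 + 1 = 70.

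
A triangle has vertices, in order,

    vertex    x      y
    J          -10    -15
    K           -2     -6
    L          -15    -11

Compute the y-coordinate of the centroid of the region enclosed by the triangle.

-32/3

Apply the shoelace (surveyor's) formula. First the cross-terms c_i = x_i·y_{i+1} − x_{i+1}·y_i:
  30, -68, 115  ⇒  2A = 77, A = 38.5.
Then Σ (y_i + y_{i+1})·c_i = -2464, so ȳ = -2464 / (6·38.5) = -32/3.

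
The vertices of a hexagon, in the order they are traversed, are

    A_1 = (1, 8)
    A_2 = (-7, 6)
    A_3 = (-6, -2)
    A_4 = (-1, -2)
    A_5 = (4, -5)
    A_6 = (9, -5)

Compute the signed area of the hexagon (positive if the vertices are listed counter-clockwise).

118.5

Cross-terms: 62, 50, 10, 13, 25, 77  ⇒  Σ = 237
Signed area = Σ/2 = 118.5 (positive ⇒ counter-clockwise traversal).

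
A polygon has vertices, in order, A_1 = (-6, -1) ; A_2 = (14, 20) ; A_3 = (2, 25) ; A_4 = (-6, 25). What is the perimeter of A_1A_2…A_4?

|A_1A_2| = √((20)² + (21)²) = √841 = 29
|A_2A_3| = √((-12)² + (5)²) = √169 = 13
|A_3A_4| = √((-8)² + (0)²) = √64 = 8
|A_4A_1| = √((0)² + (-26)²) = √676 = 26
Perimeter = 29 + 13 + 8 + 26 = 76.

76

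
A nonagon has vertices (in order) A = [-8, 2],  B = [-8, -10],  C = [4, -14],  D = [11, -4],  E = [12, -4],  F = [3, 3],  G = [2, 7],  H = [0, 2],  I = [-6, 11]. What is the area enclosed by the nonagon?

Apply the surveyor's formula: 2A = Σ (x_i·y_{i+1} − x_{i+1}·y_i), indices taken mod 9.
A→B: (-8)(-10) − (-8)(2) = 96
B→C: (-8)(-14) − (4)(-10) = 152
C→D: (4)(-4) − (11)(-14) = 138
D→E: (11)(-4) − (12)(-4) = 4
E→F: (12)(3) − (3)(-4) = 48
F→G: (3)(7) − (2)(3) = 15
G→H: (2)(2) − (0)(7) = 4
H→I: (0)(11) − (-6)(2) = 12
I→A: (-6)(2) − (-8)(11) = 76
Σ = 545
Area = |Σ|/2 = 272.5.

272.5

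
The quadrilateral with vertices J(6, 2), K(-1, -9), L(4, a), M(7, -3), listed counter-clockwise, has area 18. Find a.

-4

Write out the shoelace sum; only the two edges meeting at L involve a:
2·Area = [((-1)·a − 4·(-9)) + (4·(-3) − 7·a)] + -20
       = -8·a + 4 = 36
⇒ a = -4.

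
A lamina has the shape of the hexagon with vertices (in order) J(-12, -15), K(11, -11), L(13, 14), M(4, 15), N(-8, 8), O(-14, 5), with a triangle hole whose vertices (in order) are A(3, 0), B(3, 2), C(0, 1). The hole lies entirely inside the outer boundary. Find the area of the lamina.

Outer boundary:
Σ = (297) + (297) + (139) + (152) + (72) + (270) = 1227
Area = |Σ|/2 = 613.5.
Hole:
Apply the surveyor's formula: 2A = Σ (x_i·y_{i+1} − x_{i+1}·y_i), indices taken mod 3.
Σ = (6) + (3) + (-3) = 6
Area = |Σ|/2 = 3.
Net area = 613.5 − 3 = 610.5.

610.5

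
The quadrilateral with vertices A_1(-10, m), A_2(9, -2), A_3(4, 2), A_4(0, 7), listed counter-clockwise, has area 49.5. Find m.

Write out the shoelace sum; only the two edges meeting at A_1 involve m:
2·Area = [(0·m − (-10)·7) + ((-10)·(-2) − 9·m)] + 54
       = -9·m + 144 = 99
⇒ m = 5.

5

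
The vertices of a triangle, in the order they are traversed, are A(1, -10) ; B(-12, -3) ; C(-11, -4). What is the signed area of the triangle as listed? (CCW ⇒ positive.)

Apply the shoelace (surveyor's) formula: 2A = Σ (x_i·y_{i+1} − x_{i+1}·y_i), indices taken mod 3.
A→B: (1)(-3) − (-12)(-10) = -123
B→C: (-12)(-4) − (-11)(-3) = 15
C→A: (-11)(-10) − (1)(-4) = 114
Σ = 6
Signed area = Σ/2 = 3 (positive ⇒ counter-clockwise traversal).

3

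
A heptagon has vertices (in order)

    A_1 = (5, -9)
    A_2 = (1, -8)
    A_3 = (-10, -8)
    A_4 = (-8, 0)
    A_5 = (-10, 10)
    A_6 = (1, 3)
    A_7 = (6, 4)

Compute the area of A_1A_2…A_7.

Apply the surveyor's formula: 2A = Σ (x_i·y_{i+1} − x_{i+1}·y_i), indices taken mod 7.
Σ = (-31) + (-88) + (-64) + (-80) + (-40) + (-14) + (-74) = -391
Area = |Σ|/2 = 195.5.

195.5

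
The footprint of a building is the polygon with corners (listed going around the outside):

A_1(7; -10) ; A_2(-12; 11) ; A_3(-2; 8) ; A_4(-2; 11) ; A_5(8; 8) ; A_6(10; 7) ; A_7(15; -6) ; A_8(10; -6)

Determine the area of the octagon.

252

Apply the shoelace (surveyor's) formula: 2A = Σ (x_i·y_{i+1} − x_{i+1}·y_i), indices taken mod 8.
A_1→A_2: (7)(11) − (-12)(-10) = -43
A_2→A_3: (-12)(8) − (-2)(11) = -74
A_3→A_4: (-2)(11) − (-2)(8) = -6
A_4→A_5: (-2)(8) − (8)(11) = -104
A_5→A_6: (8)(7) − (10)(8) = -24
A_6→A_7: (10)(-6) − (15)(7) = -165
A_7→A_8: (15)(-6) − (10)(-6) = -30
A_8→A_1: (10)(-10) − (7)(-6) = -58
Σ = -504
Area = |Σ|/2 = 252.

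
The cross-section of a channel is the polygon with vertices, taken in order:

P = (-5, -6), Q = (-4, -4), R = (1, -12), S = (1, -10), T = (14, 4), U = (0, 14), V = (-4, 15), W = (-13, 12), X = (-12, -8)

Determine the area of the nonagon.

436.5

Apply Gauss's area formula: 2A = Σ (x_i·y_{i+1} − x_{i+1}·y_i), indices taken mod 9.
Σ = (-4) + (52) + (2) + (144) + (196) + (56) + (147) + (248) + (32) = 873
Area = |Σ|/2 = 436.5.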